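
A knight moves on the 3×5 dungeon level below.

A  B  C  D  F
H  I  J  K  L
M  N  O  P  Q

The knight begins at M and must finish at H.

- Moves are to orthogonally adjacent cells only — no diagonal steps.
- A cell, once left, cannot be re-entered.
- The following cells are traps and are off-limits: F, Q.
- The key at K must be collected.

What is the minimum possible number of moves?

7

Any route passes through K somewhere between M and H. Summing Manhattan distances along the two legs (M → K → H) gives a lower bound of 4 + 3 = 7 moves.
A route of 7 moves achieves this: M → N → O → P → K → J → I → H.
Since 7 matches the lower bound, it is optimal.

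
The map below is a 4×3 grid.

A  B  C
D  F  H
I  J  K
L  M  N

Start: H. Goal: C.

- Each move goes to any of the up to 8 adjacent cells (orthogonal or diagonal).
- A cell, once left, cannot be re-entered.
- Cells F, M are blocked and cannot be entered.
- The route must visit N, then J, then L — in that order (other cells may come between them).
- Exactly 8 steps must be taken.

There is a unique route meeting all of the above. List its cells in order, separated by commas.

The waypoints must appear in the order N, J, L, with no cell reused.
Route from H: down 2 to N, up-left 1 to J, down-left 1 to L, up 2 to D, up-right 1 to B, right 1 to C — 8 moves in all.
Check: order respected (N at step 2, J at step 3, L at step 4); 8 moves as required.

H, K, N, J, L, I, D, B, C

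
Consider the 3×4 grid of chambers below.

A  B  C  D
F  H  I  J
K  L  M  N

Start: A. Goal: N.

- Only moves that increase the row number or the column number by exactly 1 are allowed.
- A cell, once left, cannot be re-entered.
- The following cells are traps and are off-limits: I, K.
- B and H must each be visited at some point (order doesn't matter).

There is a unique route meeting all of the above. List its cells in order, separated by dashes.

A - B - H - L - M - N

Moves only go right or down, so the column and row indices never decrease.
Route from A: right to B, 2× down (reaching L), 2× right (reaching N) — 5 moves in all.
Check: all required cells visited.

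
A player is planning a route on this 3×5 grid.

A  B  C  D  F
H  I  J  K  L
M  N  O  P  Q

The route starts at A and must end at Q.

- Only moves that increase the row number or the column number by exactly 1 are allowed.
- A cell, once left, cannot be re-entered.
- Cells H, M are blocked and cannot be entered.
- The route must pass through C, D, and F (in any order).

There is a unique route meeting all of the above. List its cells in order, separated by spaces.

A B C D F L Q

Moves only go right or down, so the column and row indices never decrease.
Route from A: right 4 to F, down 2 to Q — 6 moves in all.
Check: all required cells visited.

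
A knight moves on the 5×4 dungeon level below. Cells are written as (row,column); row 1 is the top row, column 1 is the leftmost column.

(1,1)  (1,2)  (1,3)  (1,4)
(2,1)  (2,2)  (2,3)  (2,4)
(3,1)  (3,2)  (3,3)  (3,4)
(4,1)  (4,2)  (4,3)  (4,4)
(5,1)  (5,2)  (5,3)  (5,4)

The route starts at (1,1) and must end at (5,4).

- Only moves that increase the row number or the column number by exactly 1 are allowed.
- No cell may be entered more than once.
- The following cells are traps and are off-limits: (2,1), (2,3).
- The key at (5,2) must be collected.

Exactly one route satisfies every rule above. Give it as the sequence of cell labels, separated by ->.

Moves only go right or down, so the column and row indices never decrease.
Route from (1,1): right to (1,2), 4× down (reaching (5,2)), 2× right (reaching (5,4)) — 7 moves in all.
Check: all required cells visited.

(1,1) -> (1,2) -> (2,2) -> (3,2) -> (4,2) -> (5,2) -> (5,3) -> (5,4)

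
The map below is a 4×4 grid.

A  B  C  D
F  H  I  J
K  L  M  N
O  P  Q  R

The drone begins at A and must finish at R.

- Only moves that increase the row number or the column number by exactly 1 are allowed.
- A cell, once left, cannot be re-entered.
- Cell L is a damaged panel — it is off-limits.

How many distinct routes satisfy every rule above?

A right/down-only route from A to R makes exactly 3 down-moves and 3 right-moves in some order.
With no other constraints that would be C(6,3) = 20 routes.
Subtract routes through each blocked cell (inclusion–exclusion for overlaps): − through L: 9 → 11.
That gives 11 routes.

11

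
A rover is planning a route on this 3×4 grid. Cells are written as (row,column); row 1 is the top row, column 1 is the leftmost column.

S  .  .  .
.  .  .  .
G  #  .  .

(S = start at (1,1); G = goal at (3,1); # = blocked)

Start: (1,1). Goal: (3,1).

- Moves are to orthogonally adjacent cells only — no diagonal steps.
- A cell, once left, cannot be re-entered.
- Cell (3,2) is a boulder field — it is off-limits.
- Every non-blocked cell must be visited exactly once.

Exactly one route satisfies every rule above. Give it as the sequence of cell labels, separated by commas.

Need to visit all 11 open cells exactly once, starting at (1,1) and ending at (3,1).
Cell (3,4) has only two open neighbours ((2,4) and (3,3)), so the path must pass straight through it: one of those is the cell it's entered from and the other is where it exits.
Route from (1,1): 3× right (reaching (1,4)), 2× down (reaching (3,4)), left to (3,3), up to (2,3), 2× left (reaching (2,1)), down to (3,1) — 10 moves in all.
Check: all 11 open cells covered.

(1,1), (1,2), (1,3), (1,4), (2,4), (3,4), (3,3), (2,3), (2,2), (2,1), (3,1)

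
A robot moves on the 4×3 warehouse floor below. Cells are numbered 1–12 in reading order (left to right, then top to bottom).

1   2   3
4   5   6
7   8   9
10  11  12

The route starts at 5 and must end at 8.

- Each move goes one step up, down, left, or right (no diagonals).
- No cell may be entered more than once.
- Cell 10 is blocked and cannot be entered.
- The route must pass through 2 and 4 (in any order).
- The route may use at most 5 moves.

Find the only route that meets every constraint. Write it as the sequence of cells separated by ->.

5 -> 2 -> 1 -> 4 -> 7 -> 8

The budget equals the shortest possible length, so every move has to be on a shortest route through the required cells.
Route from 5: up to 2, left to 1, 2× down (reaching 7), right to 8 — 5 moves in all.
Check: all required cells visited; 5 ≤ 5 moves.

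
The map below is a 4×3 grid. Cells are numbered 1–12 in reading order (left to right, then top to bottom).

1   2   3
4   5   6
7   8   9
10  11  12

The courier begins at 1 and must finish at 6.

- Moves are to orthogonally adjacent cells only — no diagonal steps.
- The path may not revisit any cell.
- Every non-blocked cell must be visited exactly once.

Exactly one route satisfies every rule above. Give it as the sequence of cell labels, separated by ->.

Need to visit all 12 open cells exactly once, starting at 1 and ending at 6.
Cell 10 has only two open neighbours (7 and 11), so the path must pass straight through it: one of those is the cell it's entered from and the other is where it exits.
Route from 1: 3× down (reaching 10), 2× right (reaching 12), up to 9, left to 8, 2× up (reaching 2), right to 3, down to 6 — 11 moves in all.
Check: all 12 open cells covered.

1 -> 4 -> 7 -> 10 -> 11 -> 12 -> 9 -> 8 -> 5 -> 2 -> 3 -> 6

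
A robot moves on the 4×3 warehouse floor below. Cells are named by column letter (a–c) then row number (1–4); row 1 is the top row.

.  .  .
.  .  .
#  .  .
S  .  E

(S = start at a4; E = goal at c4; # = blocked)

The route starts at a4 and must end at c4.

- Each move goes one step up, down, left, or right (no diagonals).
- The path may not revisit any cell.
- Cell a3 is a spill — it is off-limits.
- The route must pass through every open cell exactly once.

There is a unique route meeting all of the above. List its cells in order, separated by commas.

Need to visit all 11 open cells exactly once, starting at a4 and ending at c4.
Route from a4: right to b4, 2× up (reaching b2), left to a2, up to a1, 2× right (reaching c1), 3× down (reaching c4) — 10 moves in all.
Check: all 11 open cells covered.

a4, b4, b3, b2, a2, a1, b1, c1, c2, c3, c4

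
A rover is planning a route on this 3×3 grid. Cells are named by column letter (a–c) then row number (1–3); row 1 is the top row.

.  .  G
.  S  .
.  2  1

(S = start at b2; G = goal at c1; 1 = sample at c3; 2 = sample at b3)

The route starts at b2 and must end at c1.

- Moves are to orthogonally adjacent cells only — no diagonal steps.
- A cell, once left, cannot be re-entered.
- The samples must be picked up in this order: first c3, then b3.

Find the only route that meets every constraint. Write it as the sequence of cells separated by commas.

b2, c2, c3, b3, a3, a2, a1, b1, c1

The waypoints must appear in the order c3, b3, with no cell reused.
Route from b2: right 1 to c2, down 1 to c3, left 2 to a3, up 2 to a1, right 2 to c1 — 8 moves in all.
Check: order respected (1 at step 2, 2 at step 3).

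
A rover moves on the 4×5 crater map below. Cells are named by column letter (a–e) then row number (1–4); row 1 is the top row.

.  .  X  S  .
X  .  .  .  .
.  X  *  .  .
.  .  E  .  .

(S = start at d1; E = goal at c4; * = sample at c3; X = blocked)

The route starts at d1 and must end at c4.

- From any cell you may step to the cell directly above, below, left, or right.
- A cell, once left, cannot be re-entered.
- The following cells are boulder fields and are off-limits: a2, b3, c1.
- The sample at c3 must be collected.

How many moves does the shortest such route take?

Any route passes through c3 somewhere between d1 and c4. Summing Manhattan distances along the two legs (d1 → c3 → c4) gives a lower bound of 3 + 1 = 4 moves.
A route of 4 moves achieves this: d1 → d2 → d3 → c3 → c4.
Since 4 matches the lower bound, it is optimal.

4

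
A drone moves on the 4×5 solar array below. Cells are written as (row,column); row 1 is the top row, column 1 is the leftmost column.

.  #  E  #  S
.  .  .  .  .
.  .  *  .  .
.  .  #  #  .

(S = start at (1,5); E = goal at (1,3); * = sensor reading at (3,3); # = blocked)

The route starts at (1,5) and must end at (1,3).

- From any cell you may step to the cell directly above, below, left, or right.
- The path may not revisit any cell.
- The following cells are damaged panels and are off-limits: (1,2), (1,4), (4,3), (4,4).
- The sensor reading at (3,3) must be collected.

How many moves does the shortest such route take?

6

Any route passes through (3,3) somewhere between (1,5) and (1,3). Summing Manhattan distances along the two legs ((1,5) → (3,3) → (1,3)) gives a lower bound of 4 + 2 = 6 moves.
A route of 6 moves achieves this: (1,5) → (2,5) → (3,5) → (3,4) → (3,3) → (2,3) → (1,3).
Since 6 matches the lower bound, it is optimal.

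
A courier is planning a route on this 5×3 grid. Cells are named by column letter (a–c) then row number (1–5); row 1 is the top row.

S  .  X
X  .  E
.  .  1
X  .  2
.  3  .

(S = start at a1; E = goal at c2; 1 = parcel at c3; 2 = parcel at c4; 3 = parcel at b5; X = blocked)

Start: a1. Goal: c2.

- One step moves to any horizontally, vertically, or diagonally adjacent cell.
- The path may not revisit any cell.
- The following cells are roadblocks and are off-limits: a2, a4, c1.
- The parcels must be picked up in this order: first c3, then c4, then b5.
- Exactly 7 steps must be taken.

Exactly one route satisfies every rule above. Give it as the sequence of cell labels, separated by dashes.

a1 - b2 - c3 - c4 - b5 - b4 - b3 - c2

The waypoints must appear in the order c3, c4, b5, with no cell reused.
Route from a1: 2× down-right (reaching c3), down to c4, down-left to b5, 2× up (reaching b3), up-right to c2 — 7 moves in all.
Check: order respected (1 at step 2, 2 at step 3, 3 at step 4); 7 moves as required.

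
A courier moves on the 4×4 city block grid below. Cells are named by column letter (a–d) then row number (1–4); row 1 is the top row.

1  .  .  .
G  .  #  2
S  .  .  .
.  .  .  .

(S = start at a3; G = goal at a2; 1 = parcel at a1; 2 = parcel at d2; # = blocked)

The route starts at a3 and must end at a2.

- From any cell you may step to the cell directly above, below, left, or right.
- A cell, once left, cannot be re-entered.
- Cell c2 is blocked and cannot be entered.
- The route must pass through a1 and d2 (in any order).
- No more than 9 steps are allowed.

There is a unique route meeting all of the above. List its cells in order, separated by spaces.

a3 b3 c3 d3 d2 d1 c1 b1 a1 a2

The budget equals the shortest possible length, so every move has to be on a shortest route through the required cells.
Route from a3: right 3 to d3, up 2 to d1, left 3 to a1, down 1 to a2 — 9 moves in all.
Check: all required cells visited; 9 ≤ 9 moves.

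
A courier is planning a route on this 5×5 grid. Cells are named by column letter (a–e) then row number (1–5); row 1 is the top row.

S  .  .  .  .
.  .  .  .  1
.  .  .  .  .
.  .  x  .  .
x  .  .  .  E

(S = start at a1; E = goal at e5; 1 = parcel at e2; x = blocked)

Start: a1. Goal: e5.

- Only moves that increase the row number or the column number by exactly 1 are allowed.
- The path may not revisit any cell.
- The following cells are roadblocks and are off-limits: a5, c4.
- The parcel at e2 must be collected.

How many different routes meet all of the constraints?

A right/down-only route from a1 to e5 makes exactly 4 down-moves and 4 right-moves in some order.
With no other constraints that would be C(8,4) = 70 routes.
Split at e2 and multiply the segment counts (each segment already excludes blocked cells): a1→e2: 5; e2→e5: 1; product = 5.
That gives 5 routes.

5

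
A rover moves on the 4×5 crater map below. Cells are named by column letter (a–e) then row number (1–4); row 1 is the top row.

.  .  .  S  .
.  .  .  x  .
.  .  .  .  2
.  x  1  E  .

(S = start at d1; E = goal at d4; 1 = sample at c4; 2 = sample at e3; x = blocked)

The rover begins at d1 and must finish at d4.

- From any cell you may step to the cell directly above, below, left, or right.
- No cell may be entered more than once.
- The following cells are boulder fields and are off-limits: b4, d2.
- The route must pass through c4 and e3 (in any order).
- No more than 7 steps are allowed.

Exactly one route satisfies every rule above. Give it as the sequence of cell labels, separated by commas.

Any route must reach c4 and e3 and still end at d4 within 7 moves, so the order of the required stops is forced.
Route from d1: right to e1, 2× down (reaching e3), 2× left (reaching c3), down to c4, right to d4 — 7 moves in all.
Check: all required cells visited; 7 ≤ 7 moves.

d1, e1, e2, e3, d3, c3, c4, d4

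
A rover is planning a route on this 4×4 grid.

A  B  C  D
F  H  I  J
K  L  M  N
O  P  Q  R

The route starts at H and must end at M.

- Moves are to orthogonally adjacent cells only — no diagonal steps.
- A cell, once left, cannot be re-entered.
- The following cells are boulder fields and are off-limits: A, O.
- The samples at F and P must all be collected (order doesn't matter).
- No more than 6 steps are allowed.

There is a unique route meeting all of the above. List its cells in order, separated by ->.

H -> F -> K -> L -> P -> Q -> M

Any route must reach F and P and still end at M within 6 moves, so the order of the required stops is forced.
Route from H: left to F, down to K, right to L, down to P, right to Q, up to M — 6 moves in all.
Check: all required cells visited; 6 ≤ 6 moves.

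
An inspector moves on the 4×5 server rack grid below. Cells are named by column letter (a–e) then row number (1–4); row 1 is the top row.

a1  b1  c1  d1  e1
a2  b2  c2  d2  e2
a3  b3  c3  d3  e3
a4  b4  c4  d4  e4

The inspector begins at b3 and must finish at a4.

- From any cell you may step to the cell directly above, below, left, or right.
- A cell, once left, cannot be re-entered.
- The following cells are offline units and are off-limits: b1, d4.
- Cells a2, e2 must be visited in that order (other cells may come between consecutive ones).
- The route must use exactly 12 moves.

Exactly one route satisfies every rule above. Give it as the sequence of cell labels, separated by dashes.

b3 - a3 - a2 - b2 - c2 - d2 - e2 - e3 - d3 - c3 - c4 - b4 - a4

The waypoints must appear in the order a2, e2, with no cell reused.
Route from b3: left 1 to a3, up 1 to a2, right 4 to e2, down 1 to e3, left 2 to c3, down 1 to c4, left 2 to a4 — 12 moves in all.
Check: order respected (a2 at step 2, e2 at step 6); 12 moves as required.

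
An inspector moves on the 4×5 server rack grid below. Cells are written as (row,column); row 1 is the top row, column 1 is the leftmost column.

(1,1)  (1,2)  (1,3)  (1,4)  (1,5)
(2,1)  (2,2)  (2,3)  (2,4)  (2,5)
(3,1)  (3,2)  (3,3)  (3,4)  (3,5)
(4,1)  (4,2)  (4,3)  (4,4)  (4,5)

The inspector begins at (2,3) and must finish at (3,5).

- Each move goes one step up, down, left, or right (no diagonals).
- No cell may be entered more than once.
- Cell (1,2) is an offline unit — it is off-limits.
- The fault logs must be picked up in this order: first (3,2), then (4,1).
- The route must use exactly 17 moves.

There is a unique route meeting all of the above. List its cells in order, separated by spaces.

The waypoints must appear in the order (3,2), (4,1), with no cell reused.
Route from (2,3): up 1 to (1,3), right 2 to (1,5), down 1 to (2,5), left 1 to (2,4), down 1 to (3,4), left 2 to (3,2), up 1 to (2,2), left 1 to (2,1), down 2 to (4,1), right 4 to (4,5), up 1 to (3,5) — 17 moves in all.
Check: order respected ((3,2) at step 8, (4,1) at step 12); 17 moves as required.

(2,3) (1,3) (1,4) (1,5) (2,5) (2,4) (3,4) (3,3) (3,2) (2,2) (2,1) (3,1) (4,1) (4,2) (4,3) (4,4) (4,5) (3,5)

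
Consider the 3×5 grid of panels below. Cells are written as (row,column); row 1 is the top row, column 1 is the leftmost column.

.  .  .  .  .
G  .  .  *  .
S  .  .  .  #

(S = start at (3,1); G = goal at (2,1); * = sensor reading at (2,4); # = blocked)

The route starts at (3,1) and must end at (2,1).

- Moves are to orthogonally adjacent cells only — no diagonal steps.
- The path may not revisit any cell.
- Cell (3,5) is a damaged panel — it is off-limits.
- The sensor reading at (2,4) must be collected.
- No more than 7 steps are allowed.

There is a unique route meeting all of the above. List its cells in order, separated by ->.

(3,1) -> (3,2) -> (3,3) -> (3,4) -> (2,4) -> (2,3) -> (2,2) -> (2,1)

The 7-move cap with required stops at (2,4) leaves no slack for detours.
Route from (3,1): right 3 to (3,4), up 1 to (2,4), left 3 to (2,1) — 7 moves in all.
Check: all required cells visited; 7 ≤ 7 moves.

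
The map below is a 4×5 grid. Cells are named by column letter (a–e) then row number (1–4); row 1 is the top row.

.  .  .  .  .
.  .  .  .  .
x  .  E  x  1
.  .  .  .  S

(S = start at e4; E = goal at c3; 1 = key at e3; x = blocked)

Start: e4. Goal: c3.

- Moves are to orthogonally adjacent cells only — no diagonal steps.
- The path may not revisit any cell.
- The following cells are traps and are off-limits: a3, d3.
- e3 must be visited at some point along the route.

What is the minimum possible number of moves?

5

Any route passes through e3 somewhere between e4 and c3. Summing Manhattan distances along the two legs (e4 → e3 → c3) gives a lower bound of 1 + 2 = 3 moves.
That bound ignores the blocked cells. Measuring each leg by the fewest moves that actually steer around them (e4→e3: 1; e3→c3: 4) raises the lower bound to 5.
A route of 5 moves exists: e4 → e3 → e2 → d2 → c2 → c3.
Since 5 matches that lower bound, it is optimal.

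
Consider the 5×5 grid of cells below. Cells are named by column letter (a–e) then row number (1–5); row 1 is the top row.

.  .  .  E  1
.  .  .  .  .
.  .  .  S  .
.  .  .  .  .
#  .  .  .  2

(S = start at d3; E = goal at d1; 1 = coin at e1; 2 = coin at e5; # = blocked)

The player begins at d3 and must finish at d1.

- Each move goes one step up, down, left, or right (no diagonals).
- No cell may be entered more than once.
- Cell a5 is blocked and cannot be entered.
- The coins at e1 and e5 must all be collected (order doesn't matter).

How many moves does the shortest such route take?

Any route passes through e1 and e5 in some order between d3 and d1. Summing Manhattan distances along each leg and taking the cheapest ordering (d3 → e5 → e1 → d1) gives a lower bound of 3 + 4 + 1 = 8 moves.
A route of 8 moves achieves this: d3 → d4 → d5 → e5 → e4 → e3 → e2 → e1 → d1.
Since 8 matches the lower bound, it is optimal.

8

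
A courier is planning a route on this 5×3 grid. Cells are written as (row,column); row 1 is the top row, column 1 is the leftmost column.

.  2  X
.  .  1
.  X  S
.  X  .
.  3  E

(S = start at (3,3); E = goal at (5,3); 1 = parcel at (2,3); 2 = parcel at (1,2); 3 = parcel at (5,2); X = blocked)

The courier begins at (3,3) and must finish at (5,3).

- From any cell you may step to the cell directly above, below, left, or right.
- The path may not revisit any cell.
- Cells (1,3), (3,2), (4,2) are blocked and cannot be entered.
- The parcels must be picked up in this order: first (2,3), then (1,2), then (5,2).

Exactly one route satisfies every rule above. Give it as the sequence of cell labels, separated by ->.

The waypoints must appear in the order (2,3), (1,2), (5,2), with no cell reused.
Route from (3,3): up to (2,3), left to (2,2), up to (1,2), left to (1,1), 4× down (reaching (5,1)), 2× right (reaching (5,3)) — 10 moves in all.
Check: order respected (1 at step 1, 2 at step 3, 3 at step 9).

(3,3) -> (2,3) -> (2,2) -> (1,2) -> (1,1) -> (2,1) -> (3,1) -> (4,1) -> (5,1) -> (5,2) -> (5,3)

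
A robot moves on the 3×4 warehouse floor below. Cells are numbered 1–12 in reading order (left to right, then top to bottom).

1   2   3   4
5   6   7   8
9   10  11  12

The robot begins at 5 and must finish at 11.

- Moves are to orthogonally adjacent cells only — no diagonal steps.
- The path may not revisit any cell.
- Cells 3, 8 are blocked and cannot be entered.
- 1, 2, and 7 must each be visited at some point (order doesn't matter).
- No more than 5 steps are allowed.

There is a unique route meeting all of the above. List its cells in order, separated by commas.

5, 1, 2, 6, 7, 11

The 5-move cap with required stops at 1, 2, 7 leaves no slack for detours.
Route from 5: up 1 to 1, right 1 to 2, down 1 to 6, right 1 to 7, down 1 to 11 — 5 moves in all.
Check: all required cells visited; 5 ≤ 5 moves.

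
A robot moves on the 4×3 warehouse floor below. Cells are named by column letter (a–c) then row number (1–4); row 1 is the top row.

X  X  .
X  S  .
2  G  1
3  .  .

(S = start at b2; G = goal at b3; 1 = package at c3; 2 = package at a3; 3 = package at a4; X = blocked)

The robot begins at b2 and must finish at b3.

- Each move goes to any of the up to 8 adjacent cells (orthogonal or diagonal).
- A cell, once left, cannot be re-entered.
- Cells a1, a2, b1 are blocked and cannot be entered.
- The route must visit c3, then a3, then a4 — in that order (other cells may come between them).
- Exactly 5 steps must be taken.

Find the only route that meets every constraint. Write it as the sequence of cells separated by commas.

The waypoints must appear in the order c3, a3, a4, with no cell reused.
Route from b2: down-right to c3, down-left to b4, up-left to a3, down to a4, up-right to b3 — 5 moves in all.
Check: order respected (1 at step 1, 2 at step 3, 3 at step 4); 5 moves as required.

b2, c3, b4, a3, a4, b3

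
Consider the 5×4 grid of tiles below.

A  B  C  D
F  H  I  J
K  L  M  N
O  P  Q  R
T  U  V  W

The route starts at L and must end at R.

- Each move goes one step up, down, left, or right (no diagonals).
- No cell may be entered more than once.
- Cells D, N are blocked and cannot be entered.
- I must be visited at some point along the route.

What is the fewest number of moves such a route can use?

Any route passes through I somewhere between L and R. Summing Manhattan distances along the two legs (L → I → R) gives a lower bound of 2 + 3 = 5 moves.
A route of 5 moves achieves this: L → H → I → M → Q → R.
Since 5 matches the lower bound, it is optimal.

5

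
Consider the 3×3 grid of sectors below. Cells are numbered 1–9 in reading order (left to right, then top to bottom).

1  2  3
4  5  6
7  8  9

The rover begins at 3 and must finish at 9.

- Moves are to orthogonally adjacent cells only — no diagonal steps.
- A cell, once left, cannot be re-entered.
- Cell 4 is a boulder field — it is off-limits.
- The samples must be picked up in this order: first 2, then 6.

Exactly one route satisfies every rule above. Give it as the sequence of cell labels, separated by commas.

3, 2, 5, 6, 9

The waypoints must appear in the order 2, 6, with no cell reused.
Route from 3: left 1 to 2, down 1 to 5, right 1 to 6, down 1 to 9 — 4 moves in all.
Check: order respected (2 at step 1, 6 at step 3).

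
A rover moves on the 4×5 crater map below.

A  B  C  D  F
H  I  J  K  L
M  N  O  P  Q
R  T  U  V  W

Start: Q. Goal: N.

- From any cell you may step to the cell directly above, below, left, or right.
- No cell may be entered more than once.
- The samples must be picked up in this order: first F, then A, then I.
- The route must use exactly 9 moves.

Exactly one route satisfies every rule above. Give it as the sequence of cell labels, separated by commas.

Q, L, F, D, C, B, A, H, I, N

The waypoints must appear in the order F, A, I, with no cell reused.
Route from Q: 2× up (reaching F), 4× left (reaching A), down to H, right to I, down to N — 9 moves in all.
Check: order respected (F at step 2, A at step 6, I at step 8); 9 moves as required.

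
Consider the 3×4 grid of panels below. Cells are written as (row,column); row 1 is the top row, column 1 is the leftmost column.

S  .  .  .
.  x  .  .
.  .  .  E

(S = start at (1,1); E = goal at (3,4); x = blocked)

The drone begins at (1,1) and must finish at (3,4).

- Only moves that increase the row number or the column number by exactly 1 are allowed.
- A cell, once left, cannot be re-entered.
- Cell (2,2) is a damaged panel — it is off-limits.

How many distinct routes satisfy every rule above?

A right/down-only route from (1,1) to (3,4) makes exactly 2 down-moves and 3 right-moves in some order.
With no other constraints that would be C(5,2) = 10 routes.
Subtract routes through each blocked cell (inclusion–exclusion for overlaps): − through (2,2): 6 → 4.
That gives 4 routes.

4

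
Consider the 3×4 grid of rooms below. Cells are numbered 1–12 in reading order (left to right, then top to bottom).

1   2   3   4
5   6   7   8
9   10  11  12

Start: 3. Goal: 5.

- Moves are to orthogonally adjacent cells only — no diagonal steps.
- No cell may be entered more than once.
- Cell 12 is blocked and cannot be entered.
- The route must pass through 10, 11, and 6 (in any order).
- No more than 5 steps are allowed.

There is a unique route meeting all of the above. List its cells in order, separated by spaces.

3 7 11 10 6 5

Any route must reach 10, 11, and 6 and still end at 5 within 5 moves, so the order of the required stops is forced.
Route from 3: 2× down (reaching 11), left to 10, up to 6, left to 5 — 5 moves in all.
Check: all required cells visited; 5 ≤ 5 moves.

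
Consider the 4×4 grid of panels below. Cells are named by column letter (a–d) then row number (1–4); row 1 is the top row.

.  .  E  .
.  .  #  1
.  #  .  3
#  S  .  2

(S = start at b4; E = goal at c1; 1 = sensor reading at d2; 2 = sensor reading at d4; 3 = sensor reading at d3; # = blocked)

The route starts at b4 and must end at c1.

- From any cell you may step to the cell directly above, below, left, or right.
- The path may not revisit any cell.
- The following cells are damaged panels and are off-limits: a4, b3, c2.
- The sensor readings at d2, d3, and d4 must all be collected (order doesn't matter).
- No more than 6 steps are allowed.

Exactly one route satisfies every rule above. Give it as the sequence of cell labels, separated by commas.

The 6-move cap with required stops at d2, d3, d4 leaves no slack for detours.
Route from b4: right 2 to d4, up 3 to d1, left 1 to c1 — 6 moves in all.
Check: all required cells visited; 6 ≤ 6 moves.

b4, c4, d4, d3, d2, d1, c1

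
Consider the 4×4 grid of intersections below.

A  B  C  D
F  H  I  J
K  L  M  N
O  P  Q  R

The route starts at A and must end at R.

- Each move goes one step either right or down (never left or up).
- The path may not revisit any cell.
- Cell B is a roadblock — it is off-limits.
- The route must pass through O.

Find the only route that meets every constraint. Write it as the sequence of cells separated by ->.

A -> F -> K -> O -> P -> Q -> R

Moves only go right or down, so the column and row indices never decrease.
Route from A: 3× down (reaching O), 3× right (reaching R) — 6 moves in all.
Check: all required cells visited.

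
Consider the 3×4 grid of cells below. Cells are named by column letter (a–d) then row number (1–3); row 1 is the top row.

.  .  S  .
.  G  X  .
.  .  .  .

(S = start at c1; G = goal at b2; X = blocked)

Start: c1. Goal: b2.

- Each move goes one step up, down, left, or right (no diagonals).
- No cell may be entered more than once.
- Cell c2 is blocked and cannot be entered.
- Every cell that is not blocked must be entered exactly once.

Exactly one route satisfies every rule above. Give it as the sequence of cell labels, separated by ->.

c1 -> d1 -> d2 -> d3 -> c3 -> b3 -> a3 -> a2 -> a1 -> b1 -> b2

Need to visit all 11 open cells exactly once, starting at c1 and ending at b2.
Cell d2 has only two open neighbours (d1 and d3), so the path must pass straight through it: one of those is the cell it's entered from and the other is where it exits.
Route from c1: right 1 to d1, down 2 to d3, left 3 to a3, up 2 to a1, right 1 to b1, down 1 to b2 — 10 moves in all.
Check: all 11 open cells covered.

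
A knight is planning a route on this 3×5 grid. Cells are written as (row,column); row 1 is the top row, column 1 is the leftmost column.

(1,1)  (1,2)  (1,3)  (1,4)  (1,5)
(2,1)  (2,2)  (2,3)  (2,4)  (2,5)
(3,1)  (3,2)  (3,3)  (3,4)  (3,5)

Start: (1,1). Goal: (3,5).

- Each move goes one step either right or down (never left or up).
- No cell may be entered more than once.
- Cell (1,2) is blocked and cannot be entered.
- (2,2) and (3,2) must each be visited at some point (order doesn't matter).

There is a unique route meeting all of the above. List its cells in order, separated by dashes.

(1,1) - (2,1) - (2,2) - (3,2) - (3,3) - (3,4) - (3,5)

Moves only go right or down, so the column and row indices never decrease.
Route from (1,1): down 1 to (2,1), right 1 to (2,2), down 1 to (3,2), right 3 to (3,5) — 6 moves in all.
Check: all required cells visited.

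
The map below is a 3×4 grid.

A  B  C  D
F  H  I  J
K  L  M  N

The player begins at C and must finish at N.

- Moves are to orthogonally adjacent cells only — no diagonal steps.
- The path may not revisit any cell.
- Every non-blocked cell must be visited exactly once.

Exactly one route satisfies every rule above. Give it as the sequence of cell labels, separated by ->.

C -> D -> J -> I -> H -> B -> A -> F -> K -> L -> M -> N

Need to visit all 12 open cells exactly once, starting at C and ending at N.
Cell A has only two open neighbours (F and B), so the path must pass straight through it: one of those is the cell it's entered from and the other is where it exits.
Route from C: right 1 to D, down 1 to J, left 2 to H, up 1 to B, left 1 to A, down 2 to K, right 3 to N — 11 moves in all.
Check: all 12 open cells covered.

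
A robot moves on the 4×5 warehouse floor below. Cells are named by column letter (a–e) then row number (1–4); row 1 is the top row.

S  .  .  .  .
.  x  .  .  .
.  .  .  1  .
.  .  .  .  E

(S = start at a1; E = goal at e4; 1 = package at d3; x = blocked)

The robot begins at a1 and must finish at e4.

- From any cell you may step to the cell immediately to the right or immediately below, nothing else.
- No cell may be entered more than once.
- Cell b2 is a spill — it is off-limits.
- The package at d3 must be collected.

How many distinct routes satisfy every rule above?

8

A right/down-only route from a1 to e4 makes exactly 3 down-moves and 4 right-moves in some order.
With no other constraints that would be C(7,3) = 35 routes.
Split at d3 and multiply the segment counts (each segment already excludes blocked cells): a1→d3: 4; d3→e4: 2; product = 8.
That gives 8 routes.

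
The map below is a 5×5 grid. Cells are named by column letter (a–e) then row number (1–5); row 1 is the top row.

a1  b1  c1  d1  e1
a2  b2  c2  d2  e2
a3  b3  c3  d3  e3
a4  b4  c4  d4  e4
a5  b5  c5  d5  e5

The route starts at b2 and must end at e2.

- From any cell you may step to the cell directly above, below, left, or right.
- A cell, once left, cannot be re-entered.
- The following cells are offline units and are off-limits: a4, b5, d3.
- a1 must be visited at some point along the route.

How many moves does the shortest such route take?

Any route passes through a1 somewhere between b2 and e2. Summing Manhattan distances along the two legs (b2 → a1 → e2) gives a lower bound of 2 + 5 = 7 moves.
A route of 7 moves achieves this: b2 → a2 → a1 → b1 → c1 → c2 → d2 → e2.
Since 7 matches the lower bound, it is optimal.

7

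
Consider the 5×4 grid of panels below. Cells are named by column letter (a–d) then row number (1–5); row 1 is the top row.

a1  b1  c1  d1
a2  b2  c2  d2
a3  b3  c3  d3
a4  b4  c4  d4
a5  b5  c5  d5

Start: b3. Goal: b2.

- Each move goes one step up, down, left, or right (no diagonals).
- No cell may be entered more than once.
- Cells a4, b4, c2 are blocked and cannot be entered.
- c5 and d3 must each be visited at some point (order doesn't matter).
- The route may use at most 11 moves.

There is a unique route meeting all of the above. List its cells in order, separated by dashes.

b3 - c3 - c4 - c5 - d5 - d4 - d3 - d2 - d1 - c1 - b1 - b2

The budget equals the shortest possible length, so every move has to be on a shortest route through the required cells.
Route from b3: right to c3, 2× down (reaching c5), right to d5, 4× up (reaching d1), 2× left (reaching b1), down to b2 — 11 moves in all.
Check: all required cells visited; 11 ≤ 11 moves.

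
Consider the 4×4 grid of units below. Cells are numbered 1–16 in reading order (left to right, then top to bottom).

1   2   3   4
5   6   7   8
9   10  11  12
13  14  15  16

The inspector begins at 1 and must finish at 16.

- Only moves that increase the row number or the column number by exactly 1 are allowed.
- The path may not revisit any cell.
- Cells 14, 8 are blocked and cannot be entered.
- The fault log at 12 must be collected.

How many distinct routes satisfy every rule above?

A right/down-only route from 1 to 16 makes exactly 3 down-moves and 3 right-moves in some order.
With no other constraints that would be C(6,3) = 20 routes.
Split at 12 and multiply the segment counts (each segment already excludes blocked cells): 1→12: 6; 12→16: 1; product = 6.
That gives 6 routes.

6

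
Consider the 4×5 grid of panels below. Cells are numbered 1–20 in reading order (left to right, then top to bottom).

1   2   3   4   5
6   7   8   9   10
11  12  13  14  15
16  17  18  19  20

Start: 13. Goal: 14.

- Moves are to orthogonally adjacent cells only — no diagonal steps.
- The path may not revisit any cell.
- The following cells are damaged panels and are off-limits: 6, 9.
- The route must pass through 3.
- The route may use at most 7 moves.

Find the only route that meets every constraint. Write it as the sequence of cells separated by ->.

Any route must reach 3 and still end at 14 within 7 moves, so the order of the required stops is forced.
Route from 13: up 2 to 3, right 2 to 5, down 2 to 15, left 1 to 14 — 7 moves in all.
Check: all required cells visited; 7 ≤ 7 moves.

13 -> 8 -> 3 -> 4 -> 5 -> 10 -> 15 -> 14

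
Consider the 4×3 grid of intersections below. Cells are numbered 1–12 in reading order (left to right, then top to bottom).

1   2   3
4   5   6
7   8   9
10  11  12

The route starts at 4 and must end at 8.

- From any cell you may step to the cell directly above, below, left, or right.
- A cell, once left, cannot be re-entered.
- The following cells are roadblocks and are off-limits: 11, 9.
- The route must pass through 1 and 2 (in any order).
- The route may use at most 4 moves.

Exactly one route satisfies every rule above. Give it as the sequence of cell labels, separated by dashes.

4 - 1 - 2 - 5 - 8

Any route must reach 1 and 2 and still end at 8 within 4 moves, so the order of the required stops is forced.
Route from 4: up to 1, right to 2, 2× down (reaching 8) — 4 moves in all.
Check: all required cells visited; 4 ≤ 4 moves.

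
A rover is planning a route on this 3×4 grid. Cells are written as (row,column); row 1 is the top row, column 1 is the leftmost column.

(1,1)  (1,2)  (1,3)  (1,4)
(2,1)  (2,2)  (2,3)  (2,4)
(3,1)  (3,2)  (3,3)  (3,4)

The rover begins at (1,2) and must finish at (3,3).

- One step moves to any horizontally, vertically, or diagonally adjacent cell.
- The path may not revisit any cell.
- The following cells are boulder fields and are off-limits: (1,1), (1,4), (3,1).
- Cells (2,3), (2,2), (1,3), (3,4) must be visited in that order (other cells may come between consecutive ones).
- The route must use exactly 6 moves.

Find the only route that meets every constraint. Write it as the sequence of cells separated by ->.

(1,2) -> (2,3) -> (2,2) -> (1,3) -> (2,4) -> (3,4) -> (3,3)

The waypoints must appear in the order (2,3), (2,2), (1,3), (3,4), with no cell reused.
Route from (1,2): down-right to (2,3), left to (2,2), up-right to (1,3), down-right to (2,4), down to (3,4), left to (3,3) — 6 moves in all.
Check: order respected ((2,3) at step 1, (2,2) at step 2, (1,3) at step 3, (3,4) at step 5); 6 moves as required.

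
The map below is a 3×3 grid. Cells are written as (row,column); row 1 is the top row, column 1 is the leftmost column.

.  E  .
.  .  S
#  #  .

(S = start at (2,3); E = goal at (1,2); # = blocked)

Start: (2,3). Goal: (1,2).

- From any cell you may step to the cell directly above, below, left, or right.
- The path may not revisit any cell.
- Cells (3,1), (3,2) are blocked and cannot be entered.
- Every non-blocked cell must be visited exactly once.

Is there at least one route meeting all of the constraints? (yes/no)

Cell (3,3) has only one open neighbour but is neither the start nor the goal, so a Hamiltonian route would have to both enter and leave it through the same neighbour — impossible without revisiting.

no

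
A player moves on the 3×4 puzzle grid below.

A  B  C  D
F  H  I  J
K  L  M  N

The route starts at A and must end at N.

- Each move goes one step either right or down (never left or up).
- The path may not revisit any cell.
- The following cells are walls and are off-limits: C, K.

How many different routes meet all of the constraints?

A right/down-only route from A to N makes exactly 2 down-moves and 3 right-moves in some order.
With no other constraints that would be C(5,2) = 10 routes.
Subtract routes through each blocked cell (inclusion–exclusion for overlaps): − through C: 3 − through K: 1 → 6.
That gives 6 routes.

6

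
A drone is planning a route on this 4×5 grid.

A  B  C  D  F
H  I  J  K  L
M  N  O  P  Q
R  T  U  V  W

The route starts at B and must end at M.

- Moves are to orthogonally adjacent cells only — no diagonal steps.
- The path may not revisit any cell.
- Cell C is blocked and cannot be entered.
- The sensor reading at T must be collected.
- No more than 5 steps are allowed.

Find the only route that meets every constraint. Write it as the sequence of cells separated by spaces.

The budget equals the shortest possible length, so every move has to be on a shortest route through the required cells.
Route from B: 3× down (reaching T), left to R, up to M — 5 moves in all.
Check: all required cells visited; 5 ≤ 5 moves.

B I N T R M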